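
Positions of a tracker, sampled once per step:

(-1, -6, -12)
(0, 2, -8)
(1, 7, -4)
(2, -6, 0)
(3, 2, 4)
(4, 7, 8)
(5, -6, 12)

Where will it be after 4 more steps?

(9, 2, 28)

First: linear, +1 per step → 9 at step 10.
Second: cycles through -6, 2, 7 every 3 steps. Step 10 lands at position 1 of the cycle → 2.
Third: linear, +4 per step → 28 at step 10.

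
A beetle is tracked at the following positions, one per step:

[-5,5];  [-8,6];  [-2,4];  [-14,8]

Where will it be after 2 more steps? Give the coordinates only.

[-38,16]

Consecutive displacements [-3,+1], [+6,-2], [-12,+4] scale by a factor of -2 each step.
step 4: [-14,8] + [+24,-8] → [10,0]
step 5: [10,0] + [-48,+16] → [-38,16]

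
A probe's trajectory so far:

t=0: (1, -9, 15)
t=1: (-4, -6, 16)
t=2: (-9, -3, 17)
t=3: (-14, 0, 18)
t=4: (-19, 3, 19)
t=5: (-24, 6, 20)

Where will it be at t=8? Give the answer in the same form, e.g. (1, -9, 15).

The position changes by (-5, +3, +1) every step.
step 6: (-24, 6, 20) + (-5, +3, +1) → (-29, 9, 21)
step 7: (-29, 9, 21) + (-5, +3, +1) → (-34, 12, 22)
step 8: (-34, 12, 22) + (-5, +3, +1) → (-39, 15, 23)

(-39, 15, 23)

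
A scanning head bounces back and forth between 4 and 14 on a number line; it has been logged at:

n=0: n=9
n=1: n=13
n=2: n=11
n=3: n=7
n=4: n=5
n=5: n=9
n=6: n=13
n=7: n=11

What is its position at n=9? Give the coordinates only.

n=5

The value travels 4 per step and bounces off the walls at 4 and 14.
  step 8: 11 → 7
  step 9: 7 → 5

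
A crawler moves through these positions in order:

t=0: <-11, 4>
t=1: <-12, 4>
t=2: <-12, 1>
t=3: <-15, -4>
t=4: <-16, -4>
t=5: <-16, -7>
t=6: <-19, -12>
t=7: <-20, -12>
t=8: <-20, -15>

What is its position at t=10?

<-24, -20>

The moves between consecutive positions are <-1, +0>, <+0, -3>, <-3, -5>, <-1, +0>, <+0, -3>, <-3, -5>, <-1, +0>, <+0, -3>; they repeat the 3-cycle [<-1, +0>, <+0, -3>, <-3, -5>].
step 9: apply <-3, -5> → <-23, -20>
step 10: apply <-1, +0> → <-24, -20>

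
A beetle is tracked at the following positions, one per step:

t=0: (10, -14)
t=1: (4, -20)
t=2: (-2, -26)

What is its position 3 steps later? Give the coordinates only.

Constant displacement of (-6, -6) per step.
step 3: (-2, -26) + (-6, -6) → (-8, -32)
step 4: (-8, -32) + (-6, -6) → (-14, -38)
step 5: (-14, -38) + (-6, -6) → (-20, -44)

(-20, -44)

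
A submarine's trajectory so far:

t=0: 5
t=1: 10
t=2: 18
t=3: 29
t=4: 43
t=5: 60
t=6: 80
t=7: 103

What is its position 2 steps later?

158

Successive displacements: +5, +8, +11, +14, +17, +20, +23 — each changes by +3.
step 8: 103 + 26 → 129
step 9: 129 + 29 → 158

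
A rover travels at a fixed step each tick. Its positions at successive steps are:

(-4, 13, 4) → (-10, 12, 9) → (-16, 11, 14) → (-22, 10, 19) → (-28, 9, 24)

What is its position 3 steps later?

(-46, 6, 39)

Each step adds (-6, -1, +5) to the position.
step 5: (-28, 9, 24) + (-6, -1, +5) → (-34, 8, 29)
step 6: (-34, 8, 29) + (-6, -1, +5) → (-40, 7, 34)
step 7: (-40, 7, 34) + (-6, -1, +5) → (-46, 6, 39)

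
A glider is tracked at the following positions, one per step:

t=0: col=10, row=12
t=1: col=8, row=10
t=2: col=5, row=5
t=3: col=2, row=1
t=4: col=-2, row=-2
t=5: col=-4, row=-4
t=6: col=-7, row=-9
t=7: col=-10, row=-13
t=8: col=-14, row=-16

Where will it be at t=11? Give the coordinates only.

The moves between consecutive positions are (-2, -2), (-3, -5), (-3, -4), (-4, -3), (-2, -2), (-3, -5), (-3, -4), (-4, -3); they repeat the 4-cycle [(-2, -2), (-3, -5), (-3, -4), (-4, -3)].
step 9: apply (-2, -2) → col=-16, row=-18
step 10: apply (-3, -5) → col=-19, row=-23
step 11: apply (-3, -4) → col=-22, row=-27

col=-22, row=-27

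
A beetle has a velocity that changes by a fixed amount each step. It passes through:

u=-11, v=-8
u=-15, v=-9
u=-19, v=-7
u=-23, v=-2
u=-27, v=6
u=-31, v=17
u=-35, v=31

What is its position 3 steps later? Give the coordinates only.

Taking differences between consecutive positions: (-4,-1), (-4,+2), (-4,+5), (-4,+8), (-4,+11), (-4,+14). These grow by (+0,+3) each step.
step 7: u=-35, v=31 + (-4,+17) → u=-39, v=48
step 8: u=-39, v=48 + (-4,+20) → u=-43, v=68
step 9: u=-43, v=68 + (-4,+23) → u=-47, v=91

u=-47, v=91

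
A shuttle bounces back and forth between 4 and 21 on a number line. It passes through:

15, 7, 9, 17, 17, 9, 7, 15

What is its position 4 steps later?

13

The value reflects between 4 and 21, moving 8 per step.
  step 8: 15 → 19
  step 9: 19 → 11
  step 10: 11 → 5
  step 11: 5 → 13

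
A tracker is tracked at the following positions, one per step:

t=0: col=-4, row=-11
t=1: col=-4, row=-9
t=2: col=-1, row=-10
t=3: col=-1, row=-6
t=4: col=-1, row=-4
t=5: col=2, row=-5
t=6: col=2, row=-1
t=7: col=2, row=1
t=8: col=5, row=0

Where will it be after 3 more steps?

col=8, row=5

Differencing gives (+0, +2), (+3, -1), (+0, +4), (+0, +2), (+3, -1), (+0, +4), (+0, +2), (+3, -1). This is the pattern (+0, +2), (+3, -1), (+0, +4) repeated.
step 9: apply (+0, +4) → col=5, row=4
step 10: apply (+0, +2) → col=5, row=6
step 11: apply (+3, -1) → col=8, row=5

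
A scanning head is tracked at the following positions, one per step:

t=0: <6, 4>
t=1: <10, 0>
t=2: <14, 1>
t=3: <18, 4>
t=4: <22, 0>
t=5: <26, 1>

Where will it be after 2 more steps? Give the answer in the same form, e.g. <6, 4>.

The first coordinate changes by +4 each step, so at step 7 it is 6 + 7·(4) = 34.
The second coordinate repeats the cycle [4, 0, 1] with period 3; step 7 mod 3 = 1, giving 0.

<34, 0>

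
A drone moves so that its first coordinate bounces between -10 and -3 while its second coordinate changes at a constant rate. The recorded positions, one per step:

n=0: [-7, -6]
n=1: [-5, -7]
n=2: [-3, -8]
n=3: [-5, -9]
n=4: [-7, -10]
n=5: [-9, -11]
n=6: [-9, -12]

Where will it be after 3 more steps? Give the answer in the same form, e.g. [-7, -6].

The first coordinate travels 2 per step and bounces off the walls at -10 and -3.
  step 7: -9 → -7
  step 8: -7 → -5
  step 9: -5 → -3
The second coordinate changes by -1 each step: at step 9 it is -15.

[-3, -15]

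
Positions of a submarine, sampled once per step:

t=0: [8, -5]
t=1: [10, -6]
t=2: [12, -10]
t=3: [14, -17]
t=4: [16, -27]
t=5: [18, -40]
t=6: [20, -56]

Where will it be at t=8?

[24, -97]

Taking differences between consecutive positions: [+2, -1], [+2, -4], [+2, -7], [+2, -10], [+2, -13], [+2, -16]. These grow by [+0, -3] each step.
step 7: [20, -56] + [+2, -19] → [22, -75]
step 8: [22, -75] + [+2, -22] → [24, -97]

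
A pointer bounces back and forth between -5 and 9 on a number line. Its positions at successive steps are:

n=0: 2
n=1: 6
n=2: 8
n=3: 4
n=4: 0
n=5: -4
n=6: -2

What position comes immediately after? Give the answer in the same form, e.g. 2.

The value travels 4 per step and bounces off the walls at -5 and 9.
  step 7: -2 → 2

2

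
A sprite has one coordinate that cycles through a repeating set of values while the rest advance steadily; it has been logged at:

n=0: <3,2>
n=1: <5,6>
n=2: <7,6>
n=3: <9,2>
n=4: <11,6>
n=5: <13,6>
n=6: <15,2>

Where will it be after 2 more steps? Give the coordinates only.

The first coordinate changes by +2 each step, so at step 8 it is 3 + 8·(2) = 19.
The second coordinate repeats the cycle [2, 6, 6] with period 3; step 8 mod 3 = 2, giving 6.

<19,6>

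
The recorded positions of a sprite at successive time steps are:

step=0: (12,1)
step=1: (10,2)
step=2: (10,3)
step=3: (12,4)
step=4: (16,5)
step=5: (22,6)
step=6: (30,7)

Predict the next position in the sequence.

(40,8)

Taking differences between consecutive positions: (-2,+1), (+0,+1), (+2,+1), (+4,+1), (+6,+1), (+8,+1). These grow by (+2,+0) each step.
step 7: (30,7) + (+10,+1) → (40,8)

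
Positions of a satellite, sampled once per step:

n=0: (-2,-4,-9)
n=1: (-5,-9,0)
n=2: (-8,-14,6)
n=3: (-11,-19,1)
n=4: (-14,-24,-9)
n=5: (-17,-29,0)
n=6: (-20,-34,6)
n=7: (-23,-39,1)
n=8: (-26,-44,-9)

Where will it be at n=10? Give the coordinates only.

(-32,-54,6)

The first coordinate changes by -3 each step, so at step 10 it is -2 + 10·(-3) = -32.
The second coordinate changes by -5 each step, so at step 10 it is -4 + 10·(-5) = -54.
The third coordinate repeats the cycle [-9, 0, 6, 1] with period 4; step 10 mod 4 = 2, giving 6.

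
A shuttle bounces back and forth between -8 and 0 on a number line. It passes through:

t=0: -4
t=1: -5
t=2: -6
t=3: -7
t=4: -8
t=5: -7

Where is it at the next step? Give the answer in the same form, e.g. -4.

-6

The value travels 1 per step and bounces off the walls at -8 and 0.
  step 6: -7 → -6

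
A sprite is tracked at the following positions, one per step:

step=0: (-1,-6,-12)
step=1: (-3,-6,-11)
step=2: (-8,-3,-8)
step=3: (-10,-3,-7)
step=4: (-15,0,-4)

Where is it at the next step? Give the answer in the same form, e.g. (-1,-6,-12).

(-17,0,-3)

Step-to-step displacements: (-2,+0,+1), (-5,+3,+3), (-2,+0,+1), (-5,+3,+3) — a repeating cycle of length 2.
step 5: apply (-2,+0,+1) → (-17,0,-3)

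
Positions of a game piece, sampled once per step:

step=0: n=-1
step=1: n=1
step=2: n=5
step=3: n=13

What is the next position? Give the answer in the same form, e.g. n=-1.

Consecutive displacements +2, +4, +8 scale by a factor of 2 each step.
step 4: 13 + 16 → n=29

n=29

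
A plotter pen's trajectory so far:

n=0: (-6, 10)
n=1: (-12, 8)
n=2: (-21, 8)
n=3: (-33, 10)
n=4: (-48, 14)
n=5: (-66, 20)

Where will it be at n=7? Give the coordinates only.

First differences are (-6, -2), (-9, +0), (-12, +2), (-15, +4), (-18, +6); their common second difference is (-3, +2) (constant acceleration).
step 6: (-66, 20) + (-21, +8) → (-87, 28)
step 7: (-87, 28) + (-24, +10) → (-111, 38)

(-111, 38)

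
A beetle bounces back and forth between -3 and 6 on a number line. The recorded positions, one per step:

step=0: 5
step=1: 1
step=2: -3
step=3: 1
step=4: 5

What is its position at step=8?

The value travels 4 per step and bounces off the walls at -3 and 6.
  step 5: 5 → 3
  step 6: 3 → -1
  step 7: -1 → -1
  step 8: -1 → 3

3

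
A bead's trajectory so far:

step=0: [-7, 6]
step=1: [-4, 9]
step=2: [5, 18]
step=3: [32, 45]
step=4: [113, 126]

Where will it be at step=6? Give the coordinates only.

[1085, 1098]

Step-to-step displacements: [+3, +3], [+9, +9], [+27, +27], [+81, +81]; each is 3× the previous.
step 5: [113, 126] + [+243, +243] → [356, 369]
step 6: [356, 369] + [+729, +729] → [1085, 1098]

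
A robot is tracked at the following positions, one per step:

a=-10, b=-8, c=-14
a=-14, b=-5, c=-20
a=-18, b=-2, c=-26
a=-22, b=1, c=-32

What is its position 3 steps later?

The position changes by (-4,+3,-6) every step.
step 4: a=-22, b=1, c=-32 + (-4,+3,-6) → a=-26, b=4, c=-38
step 5: a=-26, b=4, c=-38 + (-4,+3,-6) → a=-30, b=7, c=-44
step 6: a=-30, b=7, c=-44 + (-4,+3,-6) → a=-34, b=10, c=-50

a=-34, b=10, c=-50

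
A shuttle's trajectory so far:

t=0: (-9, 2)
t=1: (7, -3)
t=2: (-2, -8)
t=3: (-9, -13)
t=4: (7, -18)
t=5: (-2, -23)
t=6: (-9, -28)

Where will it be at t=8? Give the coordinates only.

(-2, -38)

First: cycles through -9, 7, -2 every 3 steps. Step 8 lands at position 2 of the cycle → -2.
Second: linear, -5 per step → -38 at step 8.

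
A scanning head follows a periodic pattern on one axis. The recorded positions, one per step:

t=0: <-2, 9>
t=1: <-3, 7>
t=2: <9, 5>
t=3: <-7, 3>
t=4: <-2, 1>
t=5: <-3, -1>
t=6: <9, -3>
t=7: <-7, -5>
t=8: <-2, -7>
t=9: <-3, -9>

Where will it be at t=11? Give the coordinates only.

The first coordinate repeats the cycle [-2, -3, 9, -7] with period 4; step 11 mod 4 = 3, giving -7.
The second coordinate changes by -2 each step, so at step 11 it is 9 + 11·(-2) = -13.

<-7, -13>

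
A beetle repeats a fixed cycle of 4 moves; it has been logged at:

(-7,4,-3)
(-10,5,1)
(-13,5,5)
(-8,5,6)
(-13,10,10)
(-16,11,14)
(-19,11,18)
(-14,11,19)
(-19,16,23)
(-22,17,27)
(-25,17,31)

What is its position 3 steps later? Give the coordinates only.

(-28,23,40)

Differencing gives (-3,+1,+4), (-3,+0,+4), (+5,+0,+1), (-5,+5,+4), (-3,+1,+4), (-3,+0,+4), (+5,+0,+1), (-5,+5,+4), (-3,+1,+4), (-3,+0,+4). This is the pattern (-3,+1,+4), (-3,+0,+4), (+5,+0,+1), (-5,+5,+4) repeated.
step 11: apply (+5,+0,+1) → (-20,17,32)
step 12: apply (-5,+5,+4) → (-25,22,36)
step 13: apply (-3,+1,+4) → (-28,23,40)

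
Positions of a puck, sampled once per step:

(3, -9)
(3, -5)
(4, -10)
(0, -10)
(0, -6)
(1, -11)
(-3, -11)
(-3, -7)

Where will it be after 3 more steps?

Step-to-step displacements: (+0, +4), (+1, -5), (-4, +0), (+0, +4), (+1, -5), (-4, +0), (+0, +4) — a repeating cycle of length 3.
step 8: apply (+1, -5) → (-2, -12)
step 9: apply (-4, +0) → (-6, -12)
step 10: apply (+0, +4) → (-6, -8)

(-6, -8)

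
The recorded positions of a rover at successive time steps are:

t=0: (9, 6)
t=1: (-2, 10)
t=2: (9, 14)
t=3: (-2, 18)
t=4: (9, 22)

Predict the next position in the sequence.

(-2, 26)

First: cycles through 9, -2 every 2 steps. Step 5 lands at position 1 of the cycle → -2.
Second: linear, +4 per step → 26 at step 5.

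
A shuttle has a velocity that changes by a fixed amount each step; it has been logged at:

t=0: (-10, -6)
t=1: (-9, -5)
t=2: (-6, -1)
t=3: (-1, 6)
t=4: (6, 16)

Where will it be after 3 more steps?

(39, 64)

First differences are (+1, +1), (+3, +4), (+5, +7), (+7, +10); their common second difference is (+2, +3) (constant acceleration).
step 5: (6, 16) + (+9, +13) → (15, 29)
step 6: (15, 29) + (+11, +16) → (26, 45)
step 7: (26, 45) + (+13, +19) → (39, 64)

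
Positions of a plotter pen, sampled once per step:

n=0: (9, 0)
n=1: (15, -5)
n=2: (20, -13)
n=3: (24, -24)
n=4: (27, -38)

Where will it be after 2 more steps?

Taking differences between consecutive positions: (+6, -5), (+5, -8), (+4, -11), (+3, -14). These grow by (-1, -3) each step.
step 5: (27, -38) + (+2, -17) → (29, -55)
step 6: (29, -55) + (+1, -20) → (30, -75)

(30, -75)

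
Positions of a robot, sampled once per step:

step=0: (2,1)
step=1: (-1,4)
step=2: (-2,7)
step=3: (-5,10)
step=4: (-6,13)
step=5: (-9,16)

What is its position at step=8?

The moves between consecutive positions are (-3,+3), (-1,+3), (-3,+3), (-1,+3), (-3,+3); they repeat the 2-cycle [(-3,+3), (-1,+3)].
step 6: apply (-1,+3) → (-10,19)
step 7: apply (-3,+3) → (-13,22)
step 8: apply (-1,+3) → (-14,25)

(-14,25)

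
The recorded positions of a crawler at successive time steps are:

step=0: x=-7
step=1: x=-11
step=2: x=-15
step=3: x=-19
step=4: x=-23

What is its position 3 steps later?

x=-35

Each step adds -4 to the position.
step 5: -23 − 4 → x=-27
step 6: -27 − 4 → x=-31
step 7: -31 − 4 → x=-35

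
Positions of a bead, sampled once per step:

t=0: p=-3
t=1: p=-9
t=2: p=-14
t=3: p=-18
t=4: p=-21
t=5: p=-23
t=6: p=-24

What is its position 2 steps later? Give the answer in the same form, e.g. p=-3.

First differences are -6, -5, -4, -3, -2, -1; their common second difference is +1 (constant acceleration).
step 7: -24 + 0 → p=-24
step 8: -24 + 1 → p=-23

p=-23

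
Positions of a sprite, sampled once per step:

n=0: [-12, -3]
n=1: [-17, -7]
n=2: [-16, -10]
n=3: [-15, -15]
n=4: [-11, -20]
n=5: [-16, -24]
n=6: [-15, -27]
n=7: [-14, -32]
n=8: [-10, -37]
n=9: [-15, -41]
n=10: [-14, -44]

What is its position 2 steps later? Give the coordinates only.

[-9, -54]

Differencing gives [-5, -4], [+1, -3], [+1, -5], [+4, -5], [-5, -4], [+1, -3], [+1, -5], [+4, -5], [-5, -4], [+1, -3]. This is the pattern [-5, -4], [+1, -3], [+1, -5], [+4, -5] repeated.
step 11: apply [+1, -5] → [-13, -49]
step 12: apply [+4, -5] → [-9, -54]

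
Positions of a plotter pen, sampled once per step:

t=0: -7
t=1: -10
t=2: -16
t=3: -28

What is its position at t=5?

-100

Step-to-step displacements: -3, -6, -12; each is 2× the previous.
step 4: -28 − 24 → -52
step 5: -52 − 48 → -100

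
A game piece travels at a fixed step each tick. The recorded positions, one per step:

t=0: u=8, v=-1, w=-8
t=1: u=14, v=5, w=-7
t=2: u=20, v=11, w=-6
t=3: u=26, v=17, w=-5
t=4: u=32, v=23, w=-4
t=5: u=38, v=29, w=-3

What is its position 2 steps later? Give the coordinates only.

The position changes by (+6,+6,+1) every step.
step 6: u=38, v=29, w=-3 + (+6,+6,+1) → u=44, v=35, w=-2
step 7: u=44, v=35, w=-2 + (+6,+6,+1) → u=50, v=41, w=-1

u=50, v=41, w=-1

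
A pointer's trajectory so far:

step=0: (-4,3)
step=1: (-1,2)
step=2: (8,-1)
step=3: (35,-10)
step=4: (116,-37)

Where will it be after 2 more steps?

The jumps are (+3,-1), (+9,-3), (+27,-9), (+81,-27) — a geometric progression with ratio 3.
step 5: (116,-37) + (+243,-81) → (359,-118)
step 6: (359,-118) + (+729,-243) → (1088,-361)

(1088,-361)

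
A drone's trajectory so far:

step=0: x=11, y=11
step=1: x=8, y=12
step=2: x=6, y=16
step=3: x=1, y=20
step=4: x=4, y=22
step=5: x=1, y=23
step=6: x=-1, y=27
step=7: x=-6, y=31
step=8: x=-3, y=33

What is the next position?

x=-6, y=34

The moves between consecutive positions are (-3, +1), (-2, +4), (-5, +4), (+3, +2), (-3, +1), (-2, +4), (-5, +4), (+3, +2); they repeat the 4-cycle [(-3, +1), (-2, +4), (-5, +4), (+3, +2)].
step 9: apply (-3, +1) → x=-6, y=34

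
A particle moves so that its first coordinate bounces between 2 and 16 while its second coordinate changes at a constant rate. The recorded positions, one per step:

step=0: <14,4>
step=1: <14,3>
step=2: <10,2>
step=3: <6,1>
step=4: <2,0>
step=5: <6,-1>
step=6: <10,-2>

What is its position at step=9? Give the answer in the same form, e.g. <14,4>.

The first coordinate reflects between 2 and 16, moving 4 per step.
  step 7: 10 → 14
  step 8: 14 → 14
  step 9: 14 → 10
The second coordinate changes by -1 each step: at step 9 it is -5.

<10,-5>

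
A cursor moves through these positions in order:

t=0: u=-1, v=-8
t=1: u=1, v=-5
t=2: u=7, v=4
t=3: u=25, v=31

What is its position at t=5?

u=241, v=355

Step-to-step displacements: (+2,+3), (+6,+9), (+18,+27); each is 3× the previous.
step 4: u=25, v=31 + (+54,+81) → u=79, v=112
step 5: u=79, v=112 + (+162,+243) → u=241, v=355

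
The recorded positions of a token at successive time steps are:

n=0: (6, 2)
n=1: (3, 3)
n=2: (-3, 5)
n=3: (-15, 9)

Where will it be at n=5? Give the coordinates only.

Step-to-step displacements: (-3, +1), (-6, +2), (-12, +4); each is 2× the previous.
step 4: (-15, 9) + (-24, +8) → (-39, 17)
step 5: (-39, 17) + (-48, +16) → (-87, 33)

(-87, 33)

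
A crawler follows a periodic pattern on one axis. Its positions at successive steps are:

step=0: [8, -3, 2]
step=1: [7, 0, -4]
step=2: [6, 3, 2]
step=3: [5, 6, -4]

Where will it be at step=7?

First: linear, -1 per step → 1 at step 7.
Second: linear, +3 per step → 18 at step 7.
Third: cycles through 2, -4 every 2 steps. Step 7 lands at position 1 of the cycle → -4.

[1, 18, -4]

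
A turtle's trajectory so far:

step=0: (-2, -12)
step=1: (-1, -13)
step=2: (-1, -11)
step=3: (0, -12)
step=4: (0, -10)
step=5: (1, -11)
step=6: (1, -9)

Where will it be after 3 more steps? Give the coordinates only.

The moves between consecutive positions are (+1, -1), (+0, +2), (+1, -1), (+0, +2), (+1, -1), (+0, +2); they repeat the 2-cycle [(+1, -1), (+0, +2)].
step 7: apply (+1, -1) → (2, -10)
step 8: apply (+0, +2) → (2, -8)
step 9: apply (+1, -1) → (3, -9)

(3, -9)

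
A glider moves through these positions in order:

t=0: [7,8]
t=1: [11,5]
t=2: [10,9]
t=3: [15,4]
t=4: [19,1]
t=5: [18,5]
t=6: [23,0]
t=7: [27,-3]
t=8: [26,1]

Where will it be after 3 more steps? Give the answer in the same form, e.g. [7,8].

[34,-3]

The moves between consecutive positions are [+4,-3], [-1,+4], [+5,-5], [+4,-3], [-1,+4], [+5,-5], [+4,-3], [-1,+4]; they repeat the 3-cycle [[+4,-3], [-1,+4], [+5,-5]].
step 9: apply [+5,-5] → [31,-4]
step 10: apply [+4,-3] → [35,-7]
step 11: apply [-1,+4] → [34,-3]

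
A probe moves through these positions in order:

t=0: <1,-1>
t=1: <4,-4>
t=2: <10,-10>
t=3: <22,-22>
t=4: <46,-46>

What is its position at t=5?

<94,-94>

The jumps are <+3,-3>, <+6,-6>, <+12,-12>, <+24,-24> — a geometric progression with ratio 2.
step 5: <46,-46> + <+48,-48> → <94,-94>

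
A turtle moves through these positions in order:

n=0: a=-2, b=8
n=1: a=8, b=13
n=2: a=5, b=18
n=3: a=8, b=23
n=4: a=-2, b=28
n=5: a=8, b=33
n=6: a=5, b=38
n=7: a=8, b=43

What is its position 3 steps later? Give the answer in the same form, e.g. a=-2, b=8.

a=5, b=58

A: cycles through -2, 8, 5, 8 every 4 steps. Step 10 lands at position 2 of the cycle → 5.
B: linear, +5 per step → 58 at step 10.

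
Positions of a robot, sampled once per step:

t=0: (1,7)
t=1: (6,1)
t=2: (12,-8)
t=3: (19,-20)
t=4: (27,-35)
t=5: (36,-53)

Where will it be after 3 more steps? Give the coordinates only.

Taking differences between consecutive positions: (+5,-6), (+6,-9), (+7,-12), (+8,-15), (+9,-18). These grow by (+1,-3) each step.
step 6: (36,-53) + (+10,-21) → (46,-74)
step 7: (46,-74) + (+11,-24) → (57,-98)
step 8: (57,-98) + (+12,-27) → (69,-125)

(69,-125)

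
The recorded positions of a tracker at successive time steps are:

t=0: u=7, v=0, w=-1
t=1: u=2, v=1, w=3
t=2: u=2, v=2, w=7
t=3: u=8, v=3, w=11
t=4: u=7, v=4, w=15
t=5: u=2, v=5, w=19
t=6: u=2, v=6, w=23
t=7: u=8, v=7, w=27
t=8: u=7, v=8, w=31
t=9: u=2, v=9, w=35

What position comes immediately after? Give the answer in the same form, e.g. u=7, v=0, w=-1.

U: cycles through 7, 2, 2, 8 every 4 steps. Step 10 lands at position 2 of the cycle → 2.
V: linear, +1 per step → 10 at step 10.
W: linear, +4 per step → 39 at step 10.

u=2, v=10, w=39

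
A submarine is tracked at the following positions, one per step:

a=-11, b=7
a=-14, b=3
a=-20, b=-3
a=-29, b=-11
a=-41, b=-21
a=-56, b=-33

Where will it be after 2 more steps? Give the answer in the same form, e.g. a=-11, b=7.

a=-95, b=-63

Successive displacements: (-3, -4), (-6, -6), (-9, -8), (-12, -10), (-15, -12) — each changes by (-3, -2).
step 6: a=-56, b=-33 + (-18, -14) → a=-74, b=-47
step 7: a=-74, b=-47 + (-21, -16) → a=-95, b=-63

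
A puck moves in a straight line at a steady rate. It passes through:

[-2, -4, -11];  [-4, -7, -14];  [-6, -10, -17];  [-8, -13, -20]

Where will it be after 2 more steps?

The position changes by [-2, -3, -3] every step.
step 4: [-8, -13, -20] + [-2, -3, -3] → [-10, -16, -23]
step 5: [-10, -16, -23] + [-2, -3, -3] → [-12, -19, -26]

[-12, -19, -26]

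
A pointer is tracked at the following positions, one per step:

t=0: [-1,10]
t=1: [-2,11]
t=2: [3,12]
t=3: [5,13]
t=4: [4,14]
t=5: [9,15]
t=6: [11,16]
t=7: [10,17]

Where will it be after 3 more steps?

[16,20]

Step-to-step displacements: [-1,+1], [+5,+1], [+2,+1], [-1,+1], [+5,+1], [+2,+1], [-1,+1] — a repeating cycle of length 3.
step 8: apply [+5,+1] → [15,18]
step 9: apply [+2,+1] → [17,19]
step 10: apply [-1,+1] → [16,20]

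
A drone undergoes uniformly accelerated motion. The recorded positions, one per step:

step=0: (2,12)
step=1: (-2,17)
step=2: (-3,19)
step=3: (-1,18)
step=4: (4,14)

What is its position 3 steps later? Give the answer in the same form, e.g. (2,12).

Taking differences between consecutive positions: (-4,+5), (-1,+2), (+2,-1), (+5,-4). These grow by (+3,-3) each step.
step 5: (4,14) + (+8,-7) → (12,7)
step 6: (12,7) + (+11,-10) → (23,-3)
step 7: (23,-3) + (+14,-13) → (37,-16)

(37,-16)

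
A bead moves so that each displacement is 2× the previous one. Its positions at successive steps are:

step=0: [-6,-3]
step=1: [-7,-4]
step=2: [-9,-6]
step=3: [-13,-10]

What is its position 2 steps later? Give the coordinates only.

[-37,-34]

Consecutive displacements [-1,-1], [-2,-2], [-4,-4] scale by a factor of 2 each step.
step 4: [-13,-10] + [-8,-8] → [-21,-18]
step 5: [-21,-18] + [-16,-16] → [-37,-34]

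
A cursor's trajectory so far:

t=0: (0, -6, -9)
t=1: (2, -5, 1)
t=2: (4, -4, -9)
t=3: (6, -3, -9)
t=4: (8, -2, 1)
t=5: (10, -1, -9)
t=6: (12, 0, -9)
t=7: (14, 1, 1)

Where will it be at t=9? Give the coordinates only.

(18, 3, -9)

First: linear, +2 per step → 18 at step 9.
Second: linear, +1 per step → 3 at step 9.
Third: cycles through -9, 1, -9 every 3 steps. Step 9 lands at position 0 of the cycle → -9.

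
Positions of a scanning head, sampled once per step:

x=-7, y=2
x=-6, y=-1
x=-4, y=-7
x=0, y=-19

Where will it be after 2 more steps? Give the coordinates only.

Consecutive displacements (+1, -3), (+2, -6), (+4, -12) scale by a factor of 2 each step.
step 4: x=0, y=-19 + (+8, -24) → x=8, y=-43
step 5: x=8, y=-43 + (+16, -48) → x=24, y=-91

x=24, y=-91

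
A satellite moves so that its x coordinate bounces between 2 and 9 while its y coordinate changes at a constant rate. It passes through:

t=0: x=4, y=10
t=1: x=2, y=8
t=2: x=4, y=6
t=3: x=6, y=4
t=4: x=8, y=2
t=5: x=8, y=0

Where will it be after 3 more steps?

The x coordinate reflects between 2 and 9, moving 2 per step.
  step 6: 8 → 6
  step 7: 6 → 4
  step 8: 4 → 2
The y coordinate changes by -2 each step: at step 8 it is -6.

x=2, y=-6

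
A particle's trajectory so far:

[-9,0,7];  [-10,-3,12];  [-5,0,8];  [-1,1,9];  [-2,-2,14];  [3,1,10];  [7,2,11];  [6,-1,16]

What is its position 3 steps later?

The moves between consecutive positions are [-1,-3,+5], [+5,+3,-4], [+4,+1,+1], [-1,-3,+5], [+5,+3,-4], [+4,+1,+1], [-1,-3,+5]; they repeat the 3-cycle [[-1,-3,+5], [+5,+3,-4], [+4,+1,+1]].
step 8: apply [+5,+3,-4] → [11,2,12]
step 9: apply [+4,+1,+1] → [15,3,13]
step 10: apply [-1,-3,+5] → [14,0,18]

[14,0,18]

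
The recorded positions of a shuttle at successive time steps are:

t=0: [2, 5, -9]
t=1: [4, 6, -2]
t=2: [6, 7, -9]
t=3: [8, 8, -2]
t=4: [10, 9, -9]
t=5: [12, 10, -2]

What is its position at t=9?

[20, 14, -2]

The first coordinate changes by +2 each step, so at step 9 it is 2 + 9·(2) = 20.
The second coordinate changes by +1 each step, so at step 9 it is 5 + 9·(1) = 14.
The third coordinate repeats the cycle [-9, -2] with period 2; step 9 mod 2 = 1, giving -2.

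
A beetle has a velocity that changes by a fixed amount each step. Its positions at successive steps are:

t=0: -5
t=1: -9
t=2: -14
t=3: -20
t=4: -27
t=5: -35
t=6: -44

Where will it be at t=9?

-77

Successive displacements: -4, -5, -6, -7, -8, -9 — each changes by -1.
step 7: -44 − 10 → -54
step 8: -54 − 11 → -65
step 9: -65 − 12 → -77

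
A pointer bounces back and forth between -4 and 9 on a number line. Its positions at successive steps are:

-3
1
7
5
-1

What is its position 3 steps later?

7

The value reflects between -4 and 9, moving 6 per step.
  step 5: -1 → -1
  step 6: -1 → 5
  step 7: 5 → 7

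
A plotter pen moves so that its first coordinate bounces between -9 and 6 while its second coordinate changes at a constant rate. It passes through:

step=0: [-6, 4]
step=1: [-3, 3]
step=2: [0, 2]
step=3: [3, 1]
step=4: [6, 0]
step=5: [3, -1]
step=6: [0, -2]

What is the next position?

[-3, -3]

The first coordinate travels 3 per step and bounces off the walls at -9 and 6.
  step 7: 0 → -3
The second coordinate changes by -1 each step: at step 7 it is -3.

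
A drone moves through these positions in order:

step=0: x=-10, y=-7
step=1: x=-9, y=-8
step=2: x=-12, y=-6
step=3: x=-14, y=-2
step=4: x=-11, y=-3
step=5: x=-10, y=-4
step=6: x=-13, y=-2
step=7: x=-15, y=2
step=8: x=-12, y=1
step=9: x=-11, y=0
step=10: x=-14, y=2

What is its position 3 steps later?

x=-12, y=4

The moves between consecutive positions are (+1, -1), (-3, +2), (-2, +4), (+3, -1), (+1, -1), (-3, +2), (-2, +4), (+3, -1), (+1, -1), (-3, +2); they repeat the 4-cycle [(+1, -1), (-3, +2), (-2, +4), (+3, -1)].
step 11: apply (-2, +4) → x=-16, y=6
step 12: apply (+3, -1) → x=-13, y=5
step 13: apply (+1, -1) → x=-12, y=4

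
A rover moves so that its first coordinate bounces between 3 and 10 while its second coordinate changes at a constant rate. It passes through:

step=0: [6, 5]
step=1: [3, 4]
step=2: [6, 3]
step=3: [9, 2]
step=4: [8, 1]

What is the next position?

[5, 0]

The first coordinate reflects between 3 and 10, moving 3 per step.
  step 5: 8 → 5
The second coordinate changes by -1 each step: at step 5 it is 0.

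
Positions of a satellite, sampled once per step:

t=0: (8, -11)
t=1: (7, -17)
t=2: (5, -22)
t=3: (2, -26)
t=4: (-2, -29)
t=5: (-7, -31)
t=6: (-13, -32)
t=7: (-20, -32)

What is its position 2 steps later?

Taking differences between consecutive positions: (-1, -6), (-2, -5), (-3, -4), (-4, -3), (-5, -2), (-6, -1), (-7, +0). These grow by (-1, +1) each step.
step 8: (-20, -32) + (-8, +1) → (-28, -31)
step 9: (-28, -31) + (-9, +2) → (-37, -29)

(-37, -29)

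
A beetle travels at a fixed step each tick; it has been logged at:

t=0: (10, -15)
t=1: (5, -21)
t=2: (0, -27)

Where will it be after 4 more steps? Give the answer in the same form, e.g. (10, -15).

Constant displacement of (-5, -6) per step.
step 3: (0, -27) + (-5, -6) → (-5, -33)
step 4: (-5, -33) + (-5, -6) → (-10, -39)
step 5: (-10, -39) + (-5, -6) → (-15, -45)
step 6: (-15, -45) + (-5, -6) → (-20, -51)

(-20, -51)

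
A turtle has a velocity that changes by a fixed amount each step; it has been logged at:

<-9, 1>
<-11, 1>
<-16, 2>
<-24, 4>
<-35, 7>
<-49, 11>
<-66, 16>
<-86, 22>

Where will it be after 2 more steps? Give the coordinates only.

<-135, 37>

Successive displacements: <-2, +0>, <-5, +1>, <-8, +2>, <-11, +3>, <-14, +4>, <-17, +5>, <-20, +6> — each changes by <-3, +1>.
step 8: <-86, 22> + <-23, +7> → <-109, 29>
step 9: <-109, 29> + <-26, +8> → <-135, 37>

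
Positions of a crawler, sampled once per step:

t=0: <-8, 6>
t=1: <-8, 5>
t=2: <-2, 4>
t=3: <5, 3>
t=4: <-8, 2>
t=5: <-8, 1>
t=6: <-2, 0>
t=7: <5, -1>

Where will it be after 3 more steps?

<-2, -4>

The first coordinate repeats the cycle [-8, -8, -2, 5] with period 4; step 10 mod 4 = 2, giving -2.
The second coordinate changes by -1 each step, so at step 10 it is 6 + 10·(-1) = -4.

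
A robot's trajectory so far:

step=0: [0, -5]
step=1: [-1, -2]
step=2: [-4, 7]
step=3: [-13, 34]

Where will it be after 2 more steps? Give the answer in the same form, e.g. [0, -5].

Step-to-step displacements: [-1, +3], [-3, +9], [-9, +27]; each is 3× the previous.
step 4: [-13, 34] + [-27, +81] → [-40, 115]
step 5: [-40, 115] + [-81, +243] → [-121, 358]

[-121, 358]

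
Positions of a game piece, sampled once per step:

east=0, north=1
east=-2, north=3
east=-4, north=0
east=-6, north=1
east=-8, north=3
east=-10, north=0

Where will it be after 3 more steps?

The east coordinate changes by -2 each step, so at step 8 it is 0 + 8·(-2) = -16.
The north coordinate repeats the cycle [1, 3, 0] with period 3; step 8 mod 3 = 2, giving 0.

east=-16, north=0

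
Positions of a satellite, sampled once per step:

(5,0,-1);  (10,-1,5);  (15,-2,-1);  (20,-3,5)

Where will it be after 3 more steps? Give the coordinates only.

(35,-6,-1)

The first coordinate changes by +5 each step, so at step 6 it is 5 + 6·(5) = 35.
The second coordinate changes by -1 each step, so at step 6 it is 0 + 6·(-1) = -6.
The third coordinate repeats the cycle [-1, 5] with period 2; step 6 mod 2 = 0, giving -1.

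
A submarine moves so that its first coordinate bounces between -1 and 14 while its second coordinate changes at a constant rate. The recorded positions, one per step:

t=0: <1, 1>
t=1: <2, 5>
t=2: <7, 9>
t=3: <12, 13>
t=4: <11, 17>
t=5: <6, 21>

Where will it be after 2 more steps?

The first coordinate travels 5 per step and bounces off the walls at -1 and 14.
  step 6: 6 → 1
  step 7: 1 → 2
The second coordinate changes by +4 each step: at step 7 it is 29.

<2, 29>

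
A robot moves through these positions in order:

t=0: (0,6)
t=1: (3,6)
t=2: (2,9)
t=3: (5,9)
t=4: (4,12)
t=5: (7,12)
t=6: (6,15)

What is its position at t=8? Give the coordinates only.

The moves between consecutive positions are (+3,+0), (-1,+3), (+3,+0), (-1,+3), (+3,+0), (-1,+3); they repeat the 2-cycle [(+3,+0), (-1,+3)].
step 7: apply (+3,+0) → (9,15)
step 8: apply (-1,+3) → (8,18)

(8,18)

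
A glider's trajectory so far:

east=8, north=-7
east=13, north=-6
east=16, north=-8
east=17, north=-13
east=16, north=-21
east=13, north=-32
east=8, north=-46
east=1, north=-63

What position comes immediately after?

Successive displacements: (+5, +1), (+3, -2), (+1, -5), (-1, -8), (-3, -11), (-5, -14), (-7, -17) — each changes by (-2, -3).
step 8: east=1, north=-63 + (-9, -20) → east=-8, north=-83

east=-8, north=-83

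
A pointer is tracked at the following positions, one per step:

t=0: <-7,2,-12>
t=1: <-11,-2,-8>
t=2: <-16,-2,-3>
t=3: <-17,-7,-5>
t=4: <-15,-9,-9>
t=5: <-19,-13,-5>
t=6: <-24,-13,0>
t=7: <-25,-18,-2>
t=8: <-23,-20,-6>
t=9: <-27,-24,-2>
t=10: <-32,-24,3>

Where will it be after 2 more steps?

Step-to-step displacements: <-4,-4,+4>, <-5,+0,+5>, <-1,-5,-2>, <+2,-2,-4>, <-4,-4,+4>, <-5,+0,+5>, <-1,-5,-2>, <+2,-2,-4>, <-4,-4,+4>, <-5,+0,+5> — a repeating cycle of length 4.
step 11: apply <-1,-5,-2> → <-33,-29,1>
step 12: apply <+2,-2,-4> → <-31,-31,-3>

<-31,-31,-3>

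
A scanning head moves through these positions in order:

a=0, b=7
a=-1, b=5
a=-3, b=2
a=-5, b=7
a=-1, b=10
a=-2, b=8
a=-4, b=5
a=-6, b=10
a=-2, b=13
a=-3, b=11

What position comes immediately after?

Step-to-step displacements: (-1,-2), (-2,-3), (-2,+5), (+4,+3), (-1,-2), (-2,-3), (-2,+5), (+4,+3), (-1,-2) — a repeating cycle of length 4.
step 10: apply (-2,-3) → a=-5, b=8

a=-5, b=8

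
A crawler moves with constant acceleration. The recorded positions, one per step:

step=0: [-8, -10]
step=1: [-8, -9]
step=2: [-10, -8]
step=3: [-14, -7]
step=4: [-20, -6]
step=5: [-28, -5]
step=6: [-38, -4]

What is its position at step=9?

Taking differences between consecutive positions: [+0, +1], [-2, +1], [-4, +1], [-6, +1], [-8, +1], [-10, +1]. These grow by [-2, +0] each step.
step 7: [-38, -4] + [-12, +1] → [-50, -3]
step 8: [-50, -3] + [-14, +1] → [-64, -2]
step 9: [-64, -2] + [-16, +1] → [-80, -1]

[-80, -1]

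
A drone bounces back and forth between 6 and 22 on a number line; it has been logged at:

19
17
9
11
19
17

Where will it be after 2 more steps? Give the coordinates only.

11

The value reflects between 6 and 22, moving 8 per step.
  step 6: 17 → 9
  step 7: 9 → 11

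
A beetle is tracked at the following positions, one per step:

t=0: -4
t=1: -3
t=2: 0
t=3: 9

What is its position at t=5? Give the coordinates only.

Consecutive displacements +1, +3, +9 scale by a factor of 3 each step.
step 4: 9 + 27 → 36
step 5: 36 + 81 → 117

117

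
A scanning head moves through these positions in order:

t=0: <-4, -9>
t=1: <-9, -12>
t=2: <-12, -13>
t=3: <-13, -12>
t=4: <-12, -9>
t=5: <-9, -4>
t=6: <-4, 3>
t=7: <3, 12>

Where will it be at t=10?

Taking differences between consecutive positions: <-5, -3>, <-3, -1>, <-1, +1>, <+1, +3>, <+3, +5>, <+5, +7>, <+7, +9>. These grow by <+2, +2> each step.
step 8: <3, 12> + <+9, +11> → <12, 23>
step 9: <12, 23> + <+11, +13> → <23, 36>
step 10: <23, 36> + <+13, +15> → <36, 51>

<36, 51>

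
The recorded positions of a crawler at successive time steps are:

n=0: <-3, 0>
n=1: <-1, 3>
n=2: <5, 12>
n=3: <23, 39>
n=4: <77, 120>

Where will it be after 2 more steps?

Consecutive displacements <+2, +3>, <+6, +9>, <+18, +27>, <+54, +81> scale by a factor of 3 each step.
step 5: <77, 120> + <+162, +243> → <239, 363>
step 6: <239, 363> + <+486, +729> → <725, 1092>

<725, 1092>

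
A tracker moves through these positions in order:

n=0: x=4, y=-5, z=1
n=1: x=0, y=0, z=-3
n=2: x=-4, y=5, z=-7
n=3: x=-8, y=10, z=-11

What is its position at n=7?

The position changes by (-4, +5, -4) every step.
step 4: x=-8, y=10, z=-11 + (-4, +5, -4) → x=-12, y=15, z=-15
step 5: x=-12, y=15, z=-15 + (-4, +5, -4) → x=-16, y=20, z=-19
step 6: x=-16, y=20, z=-19 + (-4, +5, -4) → x=-20, y=25, z=-23
step 7: x=-20, y=25, z=-23 + (-4, +5, -4) → x=-24, y=30, z=-27

x=-24, y=30, z=-27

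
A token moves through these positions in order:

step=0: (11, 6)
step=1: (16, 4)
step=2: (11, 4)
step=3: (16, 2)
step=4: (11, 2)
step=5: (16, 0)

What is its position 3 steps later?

Differencing gives (+5, -2), (-5, +0), (+5, -2), (-5, +0), (+5, -2). This is the pattern (+5, -2), (-5, +0) repeated.
step 6: apply (-5, +0) → (11, 0)
step 7: apply (+5, -2) → (16, -2)
step 8: apply (-5, +0) → (11, -2)

(11, -2)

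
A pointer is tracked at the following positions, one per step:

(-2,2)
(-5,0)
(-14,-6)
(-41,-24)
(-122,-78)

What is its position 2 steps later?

Consecutive displacements (-3,-2), (-9,-6), (-27,-18), (-81,-54) scale by a factor of 3 each step.
step 5: (-122,-78) + (-243,-162) → (-365,-240)
step 6: (-365,-240) + (-729,-486) → (-1094,-726)

(-1094,-726)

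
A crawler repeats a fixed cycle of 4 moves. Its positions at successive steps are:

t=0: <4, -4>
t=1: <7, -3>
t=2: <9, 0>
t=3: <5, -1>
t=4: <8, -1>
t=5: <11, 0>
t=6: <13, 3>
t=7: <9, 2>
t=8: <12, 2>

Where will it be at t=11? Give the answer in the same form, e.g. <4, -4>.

Differencing gives <+3, +1>, <+2, +3>, <-4, -1>, <+3, +0>, <+3, +1>, <+2, +3>, <-4, -1>, <+3, +0>. This is the pattern <+3, +1>, <+2, +3>, <-4, -1>, <+3, +0> repeated.
step 9: apply <+3, +1> → <15, 3>
step 10: apply <+2, +3> → <17, 6>
step 11: apply <-4, -1> → <13, 5>

<13, 5>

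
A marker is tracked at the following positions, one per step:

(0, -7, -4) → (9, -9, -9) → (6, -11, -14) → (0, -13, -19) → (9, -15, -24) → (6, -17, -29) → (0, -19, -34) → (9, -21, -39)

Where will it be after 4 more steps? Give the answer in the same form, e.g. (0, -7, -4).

(6, -29, -59)

First: cycles through 0, 9, 6 every 3 steps. Step 11 lands at position 2 of the cycle → 6.
Second: linear, -2 per step → -29 at step 11.
Third: linear, -5 per step → -59 at step 11.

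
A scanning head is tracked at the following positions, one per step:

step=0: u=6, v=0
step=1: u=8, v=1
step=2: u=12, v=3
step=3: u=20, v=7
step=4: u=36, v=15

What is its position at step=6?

The jumps are (+2,+1), (+4,+2), (+8,+4), (+16,+8) — a geometric progression with ratio 2.
step 5: u=36, v=15 + (+32,+16) → u=68, v=31
step 6: u=68, v=31 + (+64,+32) → u=132, v=63

u=132, v=63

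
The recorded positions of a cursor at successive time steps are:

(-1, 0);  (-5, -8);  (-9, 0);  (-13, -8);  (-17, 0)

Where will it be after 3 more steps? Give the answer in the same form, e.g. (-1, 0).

The first coordinate changes by -4 each step, so at step 7 it is -1 + 7·(-4) = -29.
The second coordinate repeats the cycle [0, -8] with period 2; step 7 mod 2 = 1, giving -8.

(-29, -8)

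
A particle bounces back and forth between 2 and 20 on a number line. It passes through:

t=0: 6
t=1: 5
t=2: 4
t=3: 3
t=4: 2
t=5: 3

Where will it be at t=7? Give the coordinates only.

The value travels 1 per step and bounces off the walls at 2 and 20.
  step 6: 3 → 4
  step 7: 4 → 5

5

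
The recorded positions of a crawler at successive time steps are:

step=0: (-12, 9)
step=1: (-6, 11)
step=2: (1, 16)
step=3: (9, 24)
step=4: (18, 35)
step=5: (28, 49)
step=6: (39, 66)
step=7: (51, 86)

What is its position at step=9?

Taking differences between consecutive positions: (+6, +2), (+7, +5), (+8, +8), (+9, +11), (+10, +14), (+11, +17), (+12, +20). These grow by (+1, +3) each step.
step 8: (51, 86) + (+13, +23) → (64, 109)
step 9: (64, 109) + (+14, +26) → (78, 135)

(78, 135)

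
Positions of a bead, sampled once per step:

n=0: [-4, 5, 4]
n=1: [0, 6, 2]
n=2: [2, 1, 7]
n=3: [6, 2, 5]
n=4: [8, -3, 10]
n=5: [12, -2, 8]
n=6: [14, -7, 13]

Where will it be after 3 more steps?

[24, -10, 14]

The moves between consecutive positions are [+4, +1, -2], [+2, -5, +5], [+4, +1, -2], [+2, -5, +5], [+4, +1, -2], [+2, -5, +5]; they repeat the 2-cycle [[+4, +1, -2], [+2, -5, +5]].
step 7: apply [+4, +1, -2] → [18, -6, 11]
step 8: apply [+2, -5, +5] → [20, -11, 16]
step 9: apply [+4, +1, -2] → [24, -10, 14]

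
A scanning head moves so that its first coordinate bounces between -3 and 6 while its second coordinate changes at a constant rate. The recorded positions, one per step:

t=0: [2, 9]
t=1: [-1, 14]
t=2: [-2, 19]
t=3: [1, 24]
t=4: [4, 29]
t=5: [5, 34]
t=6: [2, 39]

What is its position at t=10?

The first coordinate reflects between -3 and 6, moving 3 per step.
  step 7: 2 → -1
  step 8: -1 → -2
  step 9: -2 → 1
  step 10: 1 → 4
The second coordinate changes by +5 each step: at step 10 it is 59.

[4, 59]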